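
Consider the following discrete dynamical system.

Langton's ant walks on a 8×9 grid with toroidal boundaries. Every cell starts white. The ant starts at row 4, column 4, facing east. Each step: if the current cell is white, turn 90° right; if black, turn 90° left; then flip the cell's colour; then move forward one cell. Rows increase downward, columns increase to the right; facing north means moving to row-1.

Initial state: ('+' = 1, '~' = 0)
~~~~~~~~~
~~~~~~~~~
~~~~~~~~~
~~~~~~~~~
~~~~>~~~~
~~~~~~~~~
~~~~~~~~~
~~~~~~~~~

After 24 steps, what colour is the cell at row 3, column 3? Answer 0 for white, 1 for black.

t=0: ~~~~~~~~~
~~~~~~~~~
~~~~~~~~~
~~~~~~~~~
~~~~>~~~~
~~~~~~~~~
~~~~~~~~~
~~~~~~~~~
t=1: ~~~~~~~~~
~~~~~~~~~
~~~~~~~~~
~~~~~~~~~
~~~~+~~~~
~~~~v~~~~
~~~~~~~~~
~~~~~~~~~
t=2: ~~~~~~~~~
~~~~~~~~~
~~~~~~~~~
~~~~~~~~~
~~~~+~~~~
~~~<+~~~~
~~~~~~~~~
~~~~~~~~~
t=3: ~~~~~~~~~
~~~~~~~~~
~~~~~~~~~
~~~~~~~~~
~~~^+~~~~
~~~++~~~~
~~~~~~~~~
~~~~~~~~~
t=4: ~~~~~~~~~
~~~~~~~~~
~~~~~~~~~
~~~~~~~~~
~~~+>~~~~
~~~++~~~~
~~~~~~~~~
~~~~~~~~~
t=5: ~~~~~~~~~
~~~~~~~~~
~~~~~~~~~
~~~~^~~~~
~~~+~~~~~
~~~++~~~~
~~~~~~~~~
~~~~~~~~~
t=6: ~~~~~~~~~
~~~~~~~~~
~~~~~~~~~
~~~~+>~~~
~~~+~~~~~
~~~++~~~~
~~~~~~~~~
~~~~~~~~~
t=7: ~~~~~~~~~
~~~~~~~~~
~~~~~~~~~
~~~~++~~~
~~~+~v~~~
~~~++~~~~
~~~~~~~~~
~~~~~~~~~
t=8: ~~~~~~~~~
~~~~~~~~~
~~~~~~~~~
~~~~++~~~
~~~+<+~~~
~~~++~~~~
~~~~~~~~~
~~~~~~~~~
t=9: ~~~~~~~~~
~~~~~~~~~
~~~~~~~~~
~~~~^+~~~
~~~+++~~~
~~~++~~~~
~~~~~~~~~
~~~~~~~~~
t=10: ~~~~~~~~~
~~~~~~~~~
~~~~~~~~~
~~~<~+~~~
~~~+++~~~
~~~++~~~~
~~~~~~~~~
~~~~~~~~~
t=11: ~~~~~~~~~
~~~~~~~~~
~~~^~~~~~
~~~+~+~~~
~~~+++~~~
~~~++~~~~
~~~~~~~~~
~~~~~~~~~
t=12: ~~~~~~~~~
~~~~~~~~~
~~~+>~~~~
~~~+~+~~~
~~~+++~~~
~~~++~~~~
~~~~~~~~~
~~~~~~~~~
t=13: ~~~~~~~~~
~~~~~~~~~
~~~++~~~~
~~~+v+~~~
~~~+++~~~
~~~++~~~~
~~~~~~~~~
~~~~~~~~~
t=14: ~~~~~~~~~
~~~~~~~~~
~~~++~~~~
~~~<++~~~
~~~+++~~~
~~~++~~~~
~~~~~~~~~
~~~~~~~~~
t=15: ~~~~~~~~~
~~~~~~~~~
~~~++~~~~
~~~~++~~~
~~~v++~~~
~~~++~~~~
~~~~~~~~~
~~~~~~~~~
t=16: ~~~~~~~~~
~~~~~~~~~
~~~++~~~~
~~~~++~~~
~~~~>+~~~
~~~++~~~~
~~~~~~~~~
~~~~~~~~~
t=17: ~~~~~~~~~
~~~~~~~~~
~~~++~~~~
~~~~^+~~~
~~~~~+~~~
~~~++~~~~
~~~~~~~~~
~~~~~~~~~
t=18: ~~~~~~~~~
~~~~~~~~~
~~~++~~~~
~~~<~+~~~
~~~~~+~~~
~~~++~~~~
~~~~~~~~~
~~~~~~~~~
t=19: ~~~~~~~~~
~~~~~~~~~
~~~^+~~~~
~~~+~+~~~
~~~~~+~~~
~~~++~~~~
~~~~~~~~~
~~~~~~~~~
t=20: ~~~~~~~~~
~~~~~~~~~
~~<~+~~~~
~~~+~+~~~
~~~~~+~~~
~~~++~~~~
~~~~~~~~~
~~~~~~~~~
t=21: ~~~~~~~~~
~~^~~~~~~
~~+~+~~~~
~~~+~+~~~
~~~~~+~~~
~~~++~~~~
~~~~~~~~~
~~~~~~~~~
t=22: ~~~~~~~~~
~~+>~~~~~
~~+~+~~~~
~~~+~+~~~
~~~~~+~~~
~~~++~~~~
~~~~~~~~~
~~~~~~~~~
t=23: ~~~~~~~~~
~~++~~~~~
~~+v+~~~~
~~~+~+~~~
~~~~~+~~~
~~~++~~~~
~~~~~~~~~
~~~~~~~~~
t=24: ~~~~~~~~~
~~++~~~~~
~~<++~~~~
~~~+~+~~~
~~~~~+~~~
~~~++~~~~
~~~~~~~~~
~~~~~~~~~

1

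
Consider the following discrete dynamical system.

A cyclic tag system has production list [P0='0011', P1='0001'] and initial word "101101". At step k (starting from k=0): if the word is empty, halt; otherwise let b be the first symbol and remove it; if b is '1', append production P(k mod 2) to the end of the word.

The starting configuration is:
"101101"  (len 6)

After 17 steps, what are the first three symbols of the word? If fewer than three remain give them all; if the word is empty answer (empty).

100

0) "101101"  (len 6)
1) "011010011"  (len 9)
2) "11010011"  (len 8)
3) "10100110011"  (len 11)
4) "01001100110001"  (len 14)
5) "1001100110001"  (len 13)
6) "0011001100010001"  (len 16)
7) "011001100010001"  (len 15)
8) "11001100010001"  (len 14)
9) "10011000100010011"  (len 17)
10) "00110001000100110001"  (len 20)
11) "0110001000100110001"  (len 19)
12) "110001000100110001"  (len 18)
13) "100010001001100010011"  (len 21)
14) "000100010011000100110001"  (len 24)
15) "00100010011000100110001"  (len 23)
16) "0100010011000100110001"  (len 22)
17) "100010011000100110001"  (len 21)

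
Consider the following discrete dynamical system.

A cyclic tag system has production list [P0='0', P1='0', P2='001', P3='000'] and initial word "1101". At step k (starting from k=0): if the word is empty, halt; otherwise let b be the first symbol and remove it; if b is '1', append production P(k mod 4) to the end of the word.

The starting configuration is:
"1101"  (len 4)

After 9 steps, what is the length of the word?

0) "1101"  (len 4)
1) "1010"  (len 4)
2) "0100"  (len 4)
3) "100"  (len 3)
4) "00000"  (len 5)
5) "0000"  (len 4)
6) "000"  (len 3)
7) "00"  (len 2)
8) "0"  (len 1)
9) (halted — word empty)

0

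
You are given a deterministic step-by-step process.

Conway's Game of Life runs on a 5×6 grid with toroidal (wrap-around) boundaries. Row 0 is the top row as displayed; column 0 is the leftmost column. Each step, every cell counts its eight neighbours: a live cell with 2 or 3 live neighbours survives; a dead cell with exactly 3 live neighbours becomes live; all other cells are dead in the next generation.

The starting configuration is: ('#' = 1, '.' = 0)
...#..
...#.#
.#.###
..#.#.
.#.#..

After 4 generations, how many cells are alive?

[0] ...#..
...#.#
.#.###
..#.#.
.#.#..
[1] ...#..
#..#.#
#....#
##...#
...##.
[2] ..##.#
#....#
......
.#....
#.####
[3] ..#...
#...##
#.....
######
#....#
[4] .#..#.
##...#
..#...
..###.
......

9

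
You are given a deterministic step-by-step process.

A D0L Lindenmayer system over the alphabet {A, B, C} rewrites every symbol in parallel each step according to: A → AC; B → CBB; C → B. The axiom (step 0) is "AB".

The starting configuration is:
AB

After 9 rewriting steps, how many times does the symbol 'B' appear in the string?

t=0: AB
t=1: ACCBB
t=2: ACBBCBBCBB
t=3: ACBCBBCBBBCBBCBBBCBBCBB
t=4: ACBCBBBCBBCBBBCBBCBBCBBBCBBCBBBCBBCBBCBBBCBBCBBBCBBCBB
t=5: ACBCBBBCBBCBBCBBBCBBCBBBCBBCBBCBBBCBBCBBBCBBCBBBCBBCBBCBBB…CBBBCBBCBBBCBBCBBBCBBCBBCBBBCBBCBBBCBBCBBCBBBCBBCBBBCBBCBB  (len 129)
t=6: ACBCBBBCBBCBBCBBBCBBCBBBCBBCBBBCBBCBBCBBBCBBCBBBCBBCBBCBBB…CBBBCBBCBBBCBBCBBBCBBCBBCBBBCBBCBBBCBBCBBCBBBCBBCBBBCBBCBB  (len 310)
t=7: ACBCBBBCBBCBBCBBBCBBCBBBCBBCBBBCBBCBBCBBBCBBCBBBCBBCBBCBBB…CBBBCBBCBBBCBBCBBBCBBCBBCBBBCBBCBBBCBBCBBCBBBCBBCBBBCBBCBB  (len 747)
t=8: ACBCBBBCBBCBBCBBBCBBCBBBCBBCBBBCBBCBBCBBBCBBCBBBCBBCBBCBBB…CBBBCBBCBBBCBBCBBBCBBCBBCBBBCBBCBBBCBBCBBCBBBCBBCBBBCBBCBB  (len 1802)
t=9: ACBCBBBCBBCBBCBBBCBBCBBBCBBCBBBCBBCBBCBBBCBBCBBBCBBCBBCBBB…CBBBCBBCBBBCBBCBBBCBBCBBCBBBCBBCBBBCBBCBBCBBBCBBCBBBCBBCBB  (len 4349)

3074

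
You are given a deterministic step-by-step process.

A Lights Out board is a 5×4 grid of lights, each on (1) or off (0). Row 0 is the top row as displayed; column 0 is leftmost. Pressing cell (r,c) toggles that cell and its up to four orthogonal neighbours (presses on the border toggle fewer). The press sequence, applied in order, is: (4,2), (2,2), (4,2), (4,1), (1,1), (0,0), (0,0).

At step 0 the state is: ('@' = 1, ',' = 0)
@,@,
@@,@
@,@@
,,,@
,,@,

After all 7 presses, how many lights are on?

k=0  @,@,
@@,@
@,@@
,,,@
,,@,
k=1  @,@,
@@,@
@,@@
,,@@
,@,@
k=2  @,@,
@@@@
@@,,
,,,@
,@,@
k=3  @,@,
@@@@
@@,,
,,@@
,,@,
k=4  @,@,
@@@@
@@,,
,@@@
@@,,
k=5  @@@,
,,,@
@,,,
,@@@
@@,,
k=6  ,,@,
@,,@
@,,,
,@@@
@@,,
k=7  @@@,
,,,@
@,,,
,@@@
@@,,

10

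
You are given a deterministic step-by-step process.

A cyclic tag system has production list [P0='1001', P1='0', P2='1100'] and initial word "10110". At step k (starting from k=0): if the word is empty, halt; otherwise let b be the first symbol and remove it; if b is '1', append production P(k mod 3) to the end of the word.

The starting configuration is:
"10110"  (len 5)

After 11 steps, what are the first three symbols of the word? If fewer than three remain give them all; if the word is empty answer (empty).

gen 0: "10110"  (len 5)
gen 1: "01101001"  (len 8)
gen 2: "1101001"  (len 7)
gen 3: "1010011100"  (len 10)
gen 4: "0100111001001"  (len 13)
gen 5: "100111001001"  (len 12)
gen 6: "001110010011100"  (len 15)
gen 7: "01110010011100"  (len 14)
gen 8: "1110010011100"  (len 13)
gen 9: "1100100111001100"  (len 16)
gen 10: "1001001110011001001"  (len 19)
gen 11: "0010011100110010010"  (len 19)

001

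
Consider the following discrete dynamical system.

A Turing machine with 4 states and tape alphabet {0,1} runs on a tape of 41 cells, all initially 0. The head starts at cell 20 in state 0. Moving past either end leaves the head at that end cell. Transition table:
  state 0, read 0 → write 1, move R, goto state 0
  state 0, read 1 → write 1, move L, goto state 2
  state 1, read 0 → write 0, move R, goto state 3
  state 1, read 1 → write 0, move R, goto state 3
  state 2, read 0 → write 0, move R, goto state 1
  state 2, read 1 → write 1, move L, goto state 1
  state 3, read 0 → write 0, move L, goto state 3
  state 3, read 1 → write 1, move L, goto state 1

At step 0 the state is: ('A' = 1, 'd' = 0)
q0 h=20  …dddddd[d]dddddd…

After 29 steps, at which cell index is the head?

38

gen 0: q0 h=20  …dddddd[d]dddddd…
gen 1: q0 h=21  …dddddA[d]dddddd…
gen 2: q0 h=22  …ddddAA[d]dddddd…
gen 3: q0 h=23  …dddAAA[d]dddddd…
gen 4: q0 h=24  …ddAAAA[d]dddddd…
gen 5: q0 h=25  …dAAAAA[d]dddddd…
gen 6: q0 h=26  …AAAAAA[d]dddddd…
gen 7: q0 h=27  …AAAAAA[d]dddddd…
gen 8: q0 h=28  …AAAAAA[d]dddddd…
gen 9: q0 h=29  …AAAAAA[d]dddddd…
gen 10: q0 h=30  …AAAAAA[d]dddddd…
gen 11: q0 h=31  …AAAAAA[d]dddddd…
gen 12: q0 h=32  …AAAAAA[d]dddddd…
gen 13: q0 h=33  …AAAAAA[d]dddddd…
gen 14: q0 h=34  …AAAAAA[d]dddddd|
gen 15: q0 h=35  …AAAAAA[d]ddddd|
gen 16: q0 h=36  …AAAAAA[d]dddd|
gen 17: q0 h=37  …AAAAAA[d]ddd|
gen 18: q0 h=38  …AAAAAA[d]dd|
gen 19: q0 h=39  …AAAAAA[d]d|
gen 20: q0 h=40  …AAAAAA[d]|
gen 21: q0 h=40  …AAAAAA[A]|
gen 22: q2 h=39  …AAAAAA[A]A|
gen 23: q1 h=38  …AAAAAA[A]AA|
gen 24: q3 h=39  …AAAAAd[A]A|
gen 25: q1 h=38  …AAAAAA[d]AA|
gen 26: q3 h=39  …AAAAAd[A]A|
gen 27: q1 h=38  …AAAAAA[d]AA|
gen 28: q3 h=39  …AAAAAd[A]A|
gen 29: q1 h=38  …AAAAAA[d]AA|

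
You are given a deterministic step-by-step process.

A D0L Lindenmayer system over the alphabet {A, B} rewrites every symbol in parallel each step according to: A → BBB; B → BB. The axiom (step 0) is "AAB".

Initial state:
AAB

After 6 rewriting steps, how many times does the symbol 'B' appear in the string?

256

k=0  AAB
k=1  BBBBBBBB
k=2  BBBBBBBBBBBBBBBB
k=3  BBBBBBBBBBBBBBBBBBBBBBBBBBBBBBBB
k=4  BBBBBBBBBBBBBBBBBBBBBBBBBBBBBBBBBBBBBBBBBBBBBBBBBBBBBBBBBBBBBBBB
k=5  BBBBBBBBBBBBBBBBBBBBBBBBBBBBBBBBBBBBBBBBBBBBBBBBBBBBBBBBBB…BBBBBBBBBBBBBBBBBBBBBBBBBBBBBBBBBBBBBBBBBBBBBBBBBBBBBBBBBB  (len 128)
k=6  BBBBBBBBBBBBBBBBBBBBBBBBBBBBBBBBBBBBBBBBBBBBBBBBBBBBBBBBBB…BBBBBBBBBBBBBBBBBBBBBBBBBBBBBBBBBBBBBBBBBBBBBBBBBBBBBBBBBB  (len 256)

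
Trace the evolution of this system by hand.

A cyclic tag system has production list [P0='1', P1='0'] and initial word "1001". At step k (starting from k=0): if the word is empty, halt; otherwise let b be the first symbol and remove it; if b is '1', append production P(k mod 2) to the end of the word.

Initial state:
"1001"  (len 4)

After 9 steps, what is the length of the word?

0) "1001"  (len 4)
1) "0011"  (len 4)
2) "011"  (len 3)
3) "11"  (len 2)
4) "10"  (len 2)
5) "01"  (len 2)
6) "1"  (len 1)
7) "1"  (len 1)
8) "0"  (len 1)
9) (halted — word empty)

0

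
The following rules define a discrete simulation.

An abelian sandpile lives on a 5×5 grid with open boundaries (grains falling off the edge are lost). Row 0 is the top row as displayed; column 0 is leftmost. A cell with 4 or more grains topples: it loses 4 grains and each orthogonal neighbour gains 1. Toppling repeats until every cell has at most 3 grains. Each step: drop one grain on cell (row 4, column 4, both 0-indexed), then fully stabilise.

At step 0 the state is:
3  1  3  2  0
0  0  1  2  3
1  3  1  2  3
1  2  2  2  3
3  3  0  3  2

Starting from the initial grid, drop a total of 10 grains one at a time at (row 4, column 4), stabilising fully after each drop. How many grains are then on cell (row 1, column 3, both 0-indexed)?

0

[0] 3  1  3  2  0
0  0  1  2  3
1  3  1  2  3
1  2  2  2  3
3  3  0  3  2
[1] 3  1  3  2  0
0  0  1  2  3
1  3  1  2  3
1  2  2  2  3
3  3  0  3  3
[2] 3  1  3  3  1
0  0  2  0  1
1  3  2  1  2
1  2  3  1  2
3  3  1  1  2
[3] 3  1  3  3  1
0  0  2  0  1
1  3  2  1  2
1  2  3  1  2
3  3  1  1  3
[4] 3  1  3  3  1
0  0  2  0  1
1  3  2  1  2
1  2  3  1  3
3  3  1  2  0
[5] 3  1  3  3  1
0  0  2  0  1
1  3  2  1  2
1  2  3  1  3
3  3  1  2  1
[6] 3  1  3  3  1
0  0  2  0  1
1  3  2  1  2
1  2  3  1  3
3  3  1  2  2
[7] 3  1  3  3  1
0  0  2  0  1
1  3  2  1  2
1  2  3  1  3
3  3  1  2  3
[8] 3  1  3  3  1
0  0  2  0  1
1  3  2  1  3
1  2  3  2  0
3  3  1  3  1
[9] 3  1  3  3  1
0  0  2  0  1
1  3  2  1  3
1  2  3  2  0
3  3  1  3  2
[10] 3  1  3  3  1
0  0  2  0  1
1  3  2  1  3
1  2  3  2  0
3  3  1  3  3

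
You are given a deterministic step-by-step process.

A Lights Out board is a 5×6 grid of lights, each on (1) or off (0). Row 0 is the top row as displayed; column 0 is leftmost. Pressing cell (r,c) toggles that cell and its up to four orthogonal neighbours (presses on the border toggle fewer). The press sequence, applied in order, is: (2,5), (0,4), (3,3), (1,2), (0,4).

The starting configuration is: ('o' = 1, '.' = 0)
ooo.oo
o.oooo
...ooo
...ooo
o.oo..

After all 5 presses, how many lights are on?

step 0: ooo.oo
o.oooo
...ooo
...ooo
o.oo..
step 1: ooo.oo
o.ooo.
...o..
...oo.
o.oo..
step 2: oooo..
o.oo..
...o..
...oo.
o.oo..
step 3: oooo..
o.oo..
......
..o...
o.o...
step 4: oo.o..
oo....
..o...
..o...
o.o...
step 5: oo..oo
oo..o.
..o...
..o...
o.o...

11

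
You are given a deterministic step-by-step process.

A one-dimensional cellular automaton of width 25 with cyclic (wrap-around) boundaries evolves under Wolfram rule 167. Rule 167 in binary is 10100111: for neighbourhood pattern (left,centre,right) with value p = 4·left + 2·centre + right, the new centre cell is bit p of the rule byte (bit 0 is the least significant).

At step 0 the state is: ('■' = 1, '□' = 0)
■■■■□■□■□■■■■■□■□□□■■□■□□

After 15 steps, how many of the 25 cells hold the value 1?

16

k=0  ■■■■□■□■□■■■■■□■□□□■■□■□□
k=1  □■■□■■■■■□■■■□■■□■■□□■■□■
k=2  ■□□■□■■■□■□■□■□□■□□□■□□■■
k=3  □□■■■□■□■■■■■■□■■□■■■□■□■
k=4  □■□■□■■■□■■■■□■□□■□■□■■■■
k=5  ■■■■■□■□■□■■□■■□■■■■■□■■□
k=6  □■■■□■■■■■□□■□□■□■■■□■□□■
k=7  ■□■□■□■■■□□■■□■■■□■□■■□■■
k=8  □■■■■■□■□□■□□■□■□■■■□□■□■
k=9  ■□■■■□■■□■■□■■■■■□■□□■■■■
k=10  □■□■□■□□■□□■□■■■□■■□■□■■■
k=11  ■■■■■■□■■□■■■□■□■□□■■■□■□
k=12  □■■■■□■□□■□■□■■■■□■□■□■■■
k=13  ■□■■□■■□■■■■■□■■□■■■■■□■□
k=14  ■■□□■□□■□■■■□■□□■□■■■□■■■
k=15  ■□□■■□■■■□■□■■□■■■□■□■□■■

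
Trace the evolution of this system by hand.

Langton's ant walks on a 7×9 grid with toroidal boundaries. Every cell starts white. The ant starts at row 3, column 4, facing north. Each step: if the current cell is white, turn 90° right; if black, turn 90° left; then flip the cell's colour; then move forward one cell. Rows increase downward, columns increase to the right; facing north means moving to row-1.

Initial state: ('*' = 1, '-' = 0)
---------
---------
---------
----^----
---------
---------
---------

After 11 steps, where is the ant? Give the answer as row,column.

gen 0: ---------
---------
---------
----^----
---------
---------
---------
gen 1: ---------
---------
---------
----*>---
---------
---------
---------
gen 2: ---------
---------
---------
----**---
-----v---
---------
---------
gen 3: ---------
---------
---------
----**---
----<*---
---------
---------
gen 4: ---------
---------
---------
----^*---
----**---
---------
---------
gen 5: ---------
---------
---------
---<-*---
----**---
---------
---------
gen 6: ---------
---------
---^-----
---*-*---
----**---
---------
---------
gen 7: ---------
---------
---*>----
---*-*---
----**---
---------
---------
gen 8: ---------
---------
---**----
---*v*---
----**---
---------
---------
gen 9: ---------
---------
---**----
---<**---
----**---
---------
---------
gen 10: ---------
---------
---**----
----**---
---v**---
---------
---------
gen 11: ---------
---------
---**----
----**---
--<***---
---------
---------

4,2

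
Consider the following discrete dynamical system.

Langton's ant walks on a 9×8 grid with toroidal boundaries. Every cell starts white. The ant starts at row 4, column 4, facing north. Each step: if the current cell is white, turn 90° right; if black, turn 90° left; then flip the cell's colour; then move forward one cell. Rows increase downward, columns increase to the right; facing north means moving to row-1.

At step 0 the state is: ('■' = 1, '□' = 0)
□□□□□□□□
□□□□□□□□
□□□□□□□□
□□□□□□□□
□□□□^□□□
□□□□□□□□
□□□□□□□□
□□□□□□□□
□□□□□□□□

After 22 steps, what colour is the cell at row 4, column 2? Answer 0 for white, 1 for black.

1

gen 0: □□□□□□□□
□□□□□□□□
□□□□□□□□
□□□□□□□□
□□□□^□□□
□□□□□□□□
□□□□□□□□
□□□□□□□□
□□□□□□□□
gen 1: □□□□□□□□
□□□□□□□□
□□□□□□□□
□□□□□□□□
□□□□■>□□
□□□□□□□□
□□□□□□□□
□□□□□□□□
□□□□□□□□
gen 2: □□□□□□□□
□□□□□□□□
□□□□□□□□
□□□□□□□□
□□□□■■□□
□□□□□v□□
□□□□□□□□
□□□□□□□□
□□□□□□□□
gen 3: □□□□□□□□
□□□□□□□□
□□□□□□□□
□□□□□□□□
□□□□■■□□
□□□□<■□□
□□□□□□□□
□□□□□□□□
□□□□□□□□
gen 4: □□□□□□□□
□□□□□□□□
□□□□□□□□
□□□□□□□□
□□□□^■□□
□□□□■■□□
□□□□□□□□
□□□□□□□□
□□□□□□□□
gen 5: □□□□□□□□
□□□□□□□□
□□□□□□□□
□□□□□□□□
□□□<□■□□
□□□□■■□□
□□□□□□□□
□□□□□□□□
□□□□□□□□
gen 6: □□□□□□□□
□□□□□□□□
□□□□□□□□
□□□^□□□□
□□□■□■□□
□□□□■■□□
□□□□□□□□
□□□□□□□□
□□□□□□□□
gen 7: □□□□□□□□
□□□□□□□□
□□□□□□□□
□□□■>□□□
□□□■□■□□
□□□□■■□□
□□□□□□□□
□□□□□□□□
□□□□□□□□
gen 8: □□□□□□□□
□□□□□□□□
□□□□□□□□
□□□■■□□□
□□□■v■□□
□□□□■■□□
□□□□□□□□
□□□□□□□□
□□□□□□□□
gen 9: □□□□□□□□
□□□□□□□□
□□□□□□□□
□□□■■□□□
□□□<■■□□
□□□□■■□□
□□□□□□□□
□□□□□□□□
□□□□□□□□
gen 10: □□□□□□□□
□□□□□□□□
□□□□□□□□
□□□■■□□□
□□□□■■□□
□□□v■■□□
□□□□□□□□
□□□□□□□□
□□□□□□□□
gen 11: □□□□□□□□
□□□□□□□□
□□□□□□□□
□□□■■□□□
□□□□■■□□
□□<■■■□□
□□□□□□□□
□□□□□□□□
□□□□□□□□
gen 12: □□□□□□□□
□□□□□□□□
□□□□□□□□
□□□■■□□□
□□^□■■□□
□□■■■■□□
□□□□□□□□
□□□□□□□□
□□□□□□□□
gen 13: □□□□□□□□
□□□□□□□□
□□□□□□□□
□□□■■□□□
□□■>■■□□
□□■■■■□□
□□□□□□□□
□□□□□□□□
□□□□□□□□
gen 14: □□□□□□□□
□□□□□□□□
□□□□□□□□
□□□■■□□□
□□■■■■□□
□□■v■■□□
□□□□□□□□
□□□□□□□□
□□□□□□□□
gen 15: □□□□□□□□
□□□□□□□□
□□□□□□□□
□□□■■□□□
□□■■■■□□
□□■□>■□□
□□□□□□□□
□□□□□□□□
□□□□□□□□
gen 16: □□□□□□□□
□□□□□□□□
□□□□□□□□
□□□■■□□□
□□■■^■□□
□□■□□■□□
□□□□□□□□
□□□□□□□□
□□□□□□□□
gen 17: □□□□□□□□
□□□□□□□□
□□□□□□□□
□□□■■□□□
□□■<□■□□
□□■□□■□□
□□□□□□□□
□□□□□□□□
□□□□□□□□
gen 18: □□□□□□□□
□□□□□□□□
□□□□□□□□
□□□■■□□□
□□■□□■□□
□□■v□■□□
□□□□□□□□
□□□□□□□□
□□□□□□□□
gen 19: □□□□□□□□
□□□□□□□□
□□□□□□□□
□□□■■□□□
□□■□□■□□
□□<■□■□□
□□□□□□□□
□□□□□□□□
□□□□□□□□
gen 20: □□□□□□□□
□□□□□□□□
□□□□□□□□
□□□■■□□□
□□■□□■□□
□□□■□■□□
□□v□□□□□
□□□□□□□□
□□□□□□□□
gen 21: □□□□□□□□
□□□□□□□□
□□□□□□□□
□□□■■□□□
□□■□□■□□
□□□■□■□□
□<■□□□□□
□□□□□□□□
□□□□□□□□
gen 22: □□□□□□□□
□□□□□□□□
□□□□□□□□
□□□■■□□□
□□■□□■□□
□^□■□■□□
□■■□□□□□
□□□□□□□□
□□□□□□□□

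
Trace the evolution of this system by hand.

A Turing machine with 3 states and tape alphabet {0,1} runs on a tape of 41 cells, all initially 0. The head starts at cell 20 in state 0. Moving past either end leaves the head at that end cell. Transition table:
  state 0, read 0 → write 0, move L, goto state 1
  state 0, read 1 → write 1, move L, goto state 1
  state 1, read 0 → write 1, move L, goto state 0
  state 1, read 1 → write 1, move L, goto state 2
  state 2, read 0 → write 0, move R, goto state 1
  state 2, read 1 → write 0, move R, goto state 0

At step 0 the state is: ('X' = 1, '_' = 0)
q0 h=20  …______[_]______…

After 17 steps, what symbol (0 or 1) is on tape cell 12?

0

k=0  q0 h=20  …______[_]______…
k=1  q1 h=19  …______[_]______…
k=2  q0 h=18  …______[_]X_____…
k=3  q1 h=17  …______[_]_X____…
k=4  q0 h=16  …______[_]X_X___…
k=5  q1 h=15  …______[_]_X_X__…
k=6  q0 h=14  …______[_]X_X_X_…
k=7  q1 h=13  …______[_]_X_X_X…
k=8  q0 h=12  …______[_]X_X_X_…
k=9  q1 h=11  …______[_]_X_X_X…
k=10  q0 h=10  …______[_]X_X_X_…
k=11  q1 h= 9  …______[_]_X_X_X…
k=12  q0 h= 8  …______[_]X_X_X_…
k=13  q1 h= 7  …______[_]_X_X_X…
k=14  q0 h= 6  |______[_]X_X_X_…
k=15  q1 h= 5  |_____[_]_X_X_X…
k=16  q0 h= 4  |____[_]X_X_X_…
k=17  q1 h= 3  |___[_]_X_X_X…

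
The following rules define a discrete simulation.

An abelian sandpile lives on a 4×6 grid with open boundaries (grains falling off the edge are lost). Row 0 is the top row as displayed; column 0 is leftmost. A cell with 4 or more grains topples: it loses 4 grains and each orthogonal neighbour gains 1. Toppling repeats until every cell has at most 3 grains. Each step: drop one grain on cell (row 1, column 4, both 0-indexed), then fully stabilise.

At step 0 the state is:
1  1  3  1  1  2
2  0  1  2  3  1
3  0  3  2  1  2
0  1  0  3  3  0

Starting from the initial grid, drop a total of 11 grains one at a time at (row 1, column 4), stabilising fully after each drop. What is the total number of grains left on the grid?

40

[0] 1  1  3  1  1  2
2  0  1  2  3  1
3  0  3  2  1  2
0  1  0  3  3  0
[1] 1  1  3  1  2  2
2  0  1  3  0  2
3  0  3  2  2  2
0  1  0  3  3  0
[2] 1  1  3  1  2  2
2  0  1  3  1  2
3  0  3  2  2  2
0  1  0  3  3  0
[3] 1  1  3  1  2  2
2  0  1  3  2  2
3  0  3  2  2  2
0  1  0  3  3  0
[4] 1  1  3  1  2  2
2  0  1  3  3  2
3  0  3  2  2  2
0  1  0  3  3  0
[5] 1  1  3  2  3  2
2  0  2  0  1  3
3  0  3  3  3  2
0  1  0  3  3  0
[6] 1  1  3  2  3  2
2  0  2  0  2  3
3  0  3  3  3  2
0  1  0  3  3  0
[7] 1  1  3  2  3  2
2  0  2  0  3  3
3  0  3  3  3  2
0  1  0  3  3  0
[8] 1  1  3  3  1  0
2  0  3  2  3  2
3  1  0  2  3  0
0  1  2  1  1  2
[9] 1  1  3  3  2  0
2  0  3  3  1  3
3  1  0  3  0  1
0  1  2  1  2  2
[10] 1  1  3  3  2  0
2  0  3  3  2  3
3  1  0  3  0  1
0  1  2  1  2  2
[11] 1  1  3  3  2  0
2  0  3  3  3  3
3  1  0  3  0  1
0  1  2  1  2  2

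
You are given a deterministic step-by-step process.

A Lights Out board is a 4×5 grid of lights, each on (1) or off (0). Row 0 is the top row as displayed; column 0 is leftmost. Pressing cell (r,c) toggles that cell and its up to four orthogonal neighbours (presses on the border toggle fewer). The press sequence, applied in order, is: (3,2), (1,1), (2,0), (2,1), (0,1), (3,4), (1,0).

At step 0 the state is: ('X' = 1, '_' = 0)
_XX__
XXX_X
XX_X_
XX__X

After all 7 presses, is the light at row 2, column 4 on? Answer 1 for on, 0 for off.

1

0) _XX__
XXX_X
XX_X_
XX__X
1) _XX__
XXX_X
XXXX_
X_XXX
2) __X__
____X
X_XX_
X_XXX
3) __X__
X___X
_XXX_
__XXX
4) __X__
XX__X
X__X_
_XXXX
5) XX___
X___X
X__X_
_XXXX
6) XX___
X___X
X__XX
_XX__
7) _X___
_X__X
___XX
_XX__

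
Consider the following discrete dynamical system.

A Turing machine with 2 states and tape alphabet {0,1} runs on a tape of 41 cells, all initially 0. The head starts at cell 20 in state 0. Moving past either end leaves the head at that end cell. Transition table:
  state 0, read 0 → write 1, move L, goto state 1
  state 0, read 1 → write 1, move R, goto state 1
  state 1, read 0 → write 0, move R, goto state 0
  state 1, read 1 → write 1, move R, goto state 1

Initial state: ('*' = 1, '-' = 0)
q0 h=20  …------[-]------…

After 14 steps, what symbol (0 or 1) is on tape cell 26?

1

step 0: q0 h=20  …------[-]------…
step 1: q1 h=19  …------[-]*-----…
step 2: q0 h=20  …------[*]------…
step 3: q1 h=21  …-----*[-]------…
step 4: q0 h=22  …----*-[-]------…
step 5: q1 h=21  …-----*[-]*-----…
step 6: q0 h=22  …----*-[*]------…
step 7: q1 h=23  …---*-*[-]------…
step 8: q0 h=24  …--*-*-[-]------…
step 9: q1 h=23  …---*-*[-]*-----…
step 10: q0 h=24  …--*-*-[*]------…
step 11: q1 h=25  …-*-*-*[-]------…
step 12: q0 h=26  …*-*-*-[-]------…
step 13: q1 h=25  …-*-*-*[-]*-----…
step 14: q0 h=26  …*-*-*-[*]------…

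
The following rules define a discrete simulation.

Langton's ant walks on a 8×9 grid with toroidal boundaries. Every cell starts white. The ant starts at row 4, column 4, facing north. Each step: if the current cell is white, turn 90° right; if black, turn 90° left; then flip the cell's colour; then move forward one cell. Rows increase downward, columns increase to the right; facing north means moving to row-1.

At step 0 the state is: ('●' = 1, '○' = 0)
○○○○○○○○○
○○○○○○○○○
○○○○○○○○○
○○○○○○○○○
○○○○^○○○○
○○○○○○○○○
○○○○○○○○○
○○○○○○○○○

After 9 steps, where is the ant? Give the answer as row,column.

[0] ○○○○○○○○○
○○○○○○○○○
○○○○○○○○○
○○○○○○○○○
○○○○^○○○○
○○○○○○○○○
○○○○○○○○○
○○○○○○○○○
[1] ○○○○○○○○○
○○○○○○○○○
○○○○○○○○○
○○○○○○○○○
○○○○●>○○○
○○○○○○○○○
○○○○○○○○○
○○○○○○○○○
[2] ○○○○○○○○○
○○○○○○○○○
○○○○○○○○○
○○○○○○○○○
○○○○●●○○○
○○○○○v○○○
○○○○○○○○○
○○○○○○○○○
[3] ○○○○○○○○○
○○○○○○○○○
○○○○○○○○○
○○○○○○○○○
○○○○●●○○○
○○○○<●○○○
○○○○○○○○○
○○○○○○○○○
[4] ○○○○○○○○○
○○○○○○○○○
○○○○○○○○○
○○○○○○○○○
○○○○^●○○○
○○○○●●○○○
○○○○○○○○○
○○○○○○○○○
[5] ○○○○○○○○○
○○○○○○○○○
○○○○○○○○○
○○○○○○○○○
○○○<○●○○○
○○○○●●○○○
○○○○○○○○○
○○○○○○○○○
[6] ○○○○○○○○○
○○○○○○○○○
○○○○○○○○○
○○○^○○○○○
○○○●○●○○○
○○○○●●○○○
○○○○○○○○○
○○○○○○○○○
[7] ○○○○○○○○○
○○○○○○○○○
○○○○○○○○○
○○○●>○○○○
○○○●○●○○○
○○○○●●○○○
○○○○○○○○○
○○○○○○○○○
[8] ○○○○○○○○○
○○○○○○○○○
○○○○○○○○○
○○○●●○○○○
○○○●v●○○○
○○○○●●○○○
○○○○○○○○○
○○○○○○○○○
[9] ○○○○○○○○○
○○○○○○○○○
○○○○○○○○○
○○○●●○○○○
○○○<●●○○○
○○○○●●○○○
○○○○○○○○○
○○○○○○○○○

4,3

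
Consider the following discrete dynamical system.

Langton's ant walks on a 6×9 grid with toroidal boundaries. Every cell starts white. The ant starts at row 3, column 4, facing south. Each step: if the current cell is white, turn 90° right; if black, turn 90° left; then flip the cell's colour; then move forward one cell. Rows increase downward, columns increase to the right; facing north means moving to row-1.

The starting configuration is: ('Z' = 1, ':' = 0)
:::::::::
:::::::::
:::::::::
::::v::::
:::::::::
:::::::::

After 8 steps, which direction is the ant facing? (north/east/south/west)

[0] :::::::::
:::::::::
:::::::::
::::v::::
:::::::::
:::::::::
[1] :::::::::
:::::::::
:::::::::
:::<Z::::
:::::::::
:::::::::
[2] :::::::::
:::::::::
:::^:::::
:::ZZ::::
:::::::::
:::::::::
[3] :::::::::
:::::::::
:::Z>::::
:::ZZ::::
:::::::::
:::::::::
[4] :::::::::
:::::::::
:::ZZ::::
:::Zv::::
:::::::::
:::::::::
[5] :::::::::
:::::::::
:::ZZ::::
:::Z:>:::
:::::::::
:::::::::
[6] :::::::::
:::::::::
:::ZZ::::
:::Z:Z:::
:::::v:::
:::::::::
[7] :::::::::
:::::::::
:::ZZ::::
:::Z:Z:::
::::<Z:::
:::::::::
[8] :::::::::
:::::::::
:::ZZ::::
:::Z^Z:::
::::ZZ:::
:::::::::

north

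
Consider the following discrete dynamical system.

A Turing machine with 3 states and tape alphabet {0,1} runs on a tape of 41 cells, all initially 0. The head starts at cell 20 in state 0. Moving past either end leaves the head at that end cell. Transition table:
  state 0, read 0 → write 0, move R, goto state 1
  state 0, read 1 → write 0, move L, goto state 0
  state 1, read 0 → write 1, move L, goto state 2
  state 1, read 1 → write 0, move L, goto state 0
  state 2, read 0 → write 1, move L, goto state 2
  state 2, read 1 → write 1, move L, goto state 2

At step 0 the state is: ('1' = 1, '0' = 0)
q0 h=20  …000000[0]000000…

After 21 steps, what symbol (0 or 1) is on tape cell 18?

step 0: q0 h=20  …000000[0]000000…
step 1: q1 h=21  …000000[0]000000…
step 2: q2 h=20  …000000[0]100000…
step 3: q2 h=19  …000000[0]110000…
step 4: q2 h=18  …000000[0]111000…
step 5: q2 h=17  …000000[0]111100…
step 6: q2 h=16  …000000[0]111110…
step 7: q2 h=15  …000000[0]111111…
step 8: q2 h=14  …000000[0]111111…
step 9: q2 h=13  …000000[0]111111…
step 10: q2 h=12  …000000[0]111111…
step 11: q2 h=11  …000000[0]111111…
step 12: q2 h=10  …000000[0]111111…
step 13: q2 h= 9  …000000[0]111111…
step 14: q2 h= 8  …000000[0]111111…
step 15: q2 h= 7  …000000[0]111111…
step 16: q2 h= 6  |000000[0]111111…
step 17: q2 h= 5  |00000[0]111111…
step 18: q2 h= 4  |0000[0]111111…
step 19: q2 h= 3  |000[0]111111…
step 20: q2 h= 2  |00[0]111111…
step 21: q2 h= 1  |0[0]111111…

1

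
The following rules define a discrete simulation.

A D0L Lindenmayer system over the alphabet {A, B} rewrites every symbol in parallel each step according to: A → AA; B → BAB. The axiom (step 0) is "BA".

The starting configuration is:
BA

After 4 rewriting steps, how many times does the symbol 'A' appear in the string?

48

gen 0: BA
gen 1: BABAA
gen 2: BABAABABAAAA
gen 3: BABAABABAAAABABAABABAAAAAAAA
gen 4: BABAABABAAAABABAABABAAAAAAAABABAABABAAAABABAABABAAAAAAAAAAAAAAAA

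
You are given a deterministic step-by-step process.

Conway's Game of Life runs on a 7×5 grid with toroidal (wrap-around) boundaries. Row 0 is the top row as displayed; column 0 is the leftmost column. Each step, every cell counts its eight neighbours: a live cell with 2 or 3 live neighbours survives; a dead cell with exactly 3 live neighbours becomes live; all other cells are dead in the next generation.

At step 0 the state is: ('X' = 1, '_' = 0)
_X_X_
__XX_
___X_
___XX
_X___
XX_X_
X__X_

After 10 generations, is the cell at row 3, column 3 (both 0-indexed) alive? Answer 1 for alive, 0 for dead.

1

gen 0: _X_X_
__XX_
___X_
___XX
_X___
XX_X_
X__X_
gen 1: _X_X_
___XX
_____
__XXX
_X_X_
XX___
X__X_
gen 2: X__X_
__XXX
__X__
__XXX
_X_X_
XX___
X____
gen 3: XXXX_
_XX_X
_X___
_X__X
_X_X_
XXX_X
X____
gen 4: ___X_
____X
_X_X_
_X___
___X_
__XXX
_____
gen 5: _____
__XXX
X_X__
_____
___XX
__XXX
__X_X
gen 6: __X_X
_XXXX
_XX_X
___XX
__X_X
X_X__
__X_X
gen 7: ____X
____X
_X___
_X__X
XXX_X
X_X_X
X_X_X
gen 8: ____X
X____
_____
___XX
__X__
__X__
_____
gen 9: _____
_____
____X
___X_
__X__
_____
_____
gen 10: _____
_____
_____
___X_
_____
_____
_____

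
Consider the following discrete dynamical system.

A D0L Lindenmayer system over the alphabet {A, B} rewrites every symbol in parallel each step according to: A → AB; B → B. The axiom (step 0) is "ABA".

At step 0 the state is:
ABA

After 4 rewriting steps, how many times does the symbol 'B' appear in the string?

t=0: ABA
t=1: ABBAB
t=2: ABBBABB
t=3: ABBBBABBB
t=4: ABBBBBABBBB

9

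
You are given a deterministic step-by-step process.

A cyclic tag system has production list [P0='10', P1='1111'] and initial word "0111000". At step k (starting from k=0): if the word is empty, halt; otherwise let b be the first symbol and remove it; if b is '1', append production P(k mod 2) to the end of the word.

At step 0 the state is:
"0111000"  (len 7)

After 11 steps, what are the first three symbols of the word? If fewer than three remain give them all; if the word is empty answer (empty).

0) "0111000"  (len 7)
1) "111000"  (len 6)
2) "110001111"  (len 9)
3) "1000111110"  (len 10)
4) "0001111101111"  (len 13)
5) "001111101111"  (len 12)
6) "01111101111"  (len 11)
7) "1111101111"  (len 10)
8) "1111011111111"  (len 13)
9) "11101111111110"  (len 14)
10) "11011111111101111"  (len 17)
11) "101111111110111110"  (len 18)

101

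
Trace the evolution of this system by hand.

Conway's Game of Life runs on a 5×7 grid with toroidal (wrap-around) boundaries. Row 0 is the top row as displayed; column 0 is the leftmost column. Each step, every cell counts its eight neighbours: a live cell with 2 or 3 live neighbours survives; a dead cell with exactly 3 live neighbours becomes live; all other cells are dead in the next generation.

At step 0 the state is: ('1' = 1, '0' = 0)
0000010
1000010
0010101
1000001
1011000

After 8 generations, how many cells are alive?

2

step 0: 0000010
1000010
0010101
1000001
1011000
step 1: 0100100
0000110
0100000
1010011
1100000
step 2: 1100110
0000110
1100100
0010001
0010010
step 3: 0101000
0001000
1101101
1011011
1011110
step 4: 0100000
0101000
0100000
0000000
1000010
step 5: 1110000
1100000
0010000
0000000
0000000
step 6: 1010000
1000000
0100000
0000000
0100000
step 7: 1000000
1000000
0000000
0000000
0100000
step 8: 1100000
0000000
0000000
0000000
0000000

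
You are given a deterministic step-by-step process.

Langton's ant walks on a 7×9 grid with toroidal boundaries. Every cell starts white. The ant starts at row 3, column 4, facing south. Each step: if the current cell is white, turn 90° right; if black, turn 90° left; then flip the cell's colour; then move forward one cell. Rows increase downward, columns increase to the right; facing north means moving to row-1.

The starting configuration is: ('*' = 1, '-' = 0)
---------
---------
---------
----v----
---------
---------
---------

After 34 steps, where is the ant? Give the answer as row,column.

0,5

k=0  ---------
---------
---------
----v----
---------
---------
---------
k=1  ---------
---------
---------
---<*----
---------
---------
---------
k=2  ---------
---------
---^-----
---**----
---------
---------
---------
k=3  ---------
---------
---*>----
---**----
---------
---------
---------
k=4  ---------
---------
---**----
---*v----
---------
---------
---------
k=5  ---------
---------
---**----
---*->---
---------
---------
---------
k=6  ---------
---------
---**----
---*-*---
-----v---
---------
---------
k=7  ---------
---------
---**----
---*-*---
----<*---
---------
---------
k=8  ---------
---------
---**----
---*^*---
----**---
---------
---------
k=9  ---------
---------
---**----
---**>---
----**---
---------
---------
k=10  ---------
---------
---**^---
---**----
----**---
---------
---------
k=11  ---------
---------
---***>--
---**----
----**---
---------
---------
k=12  ---------
---------
---****--
---**-v--
----**---
---------
---------
k=13  ---------
---------
---****--
---**<*--
----**---
---------
---------
k=14  ---------
---------
---**^*--
---****--
----**---
---------
---------
k=15  ---------
---------
---*<-*--
---****--
----**---
---------
---------
k=16  ---------
---------
---*--*--
---*v**--
----**---
---------
---------
k=17  ---------
---------
---*--*--
---*->*--
----**---
---------
---------
k=18  ---------
---------
---*-^*--
---*--*--
----**---
---------
---------
k=19  ---------
---------
---*-*>--
---*--*--
----**---
---------
---------
k=20  ---------
------^--
---*-*---
---*--*--
----**---
---------
---------
k=21  ---------
------*>-
---*-*---
---*--*--
----**---
---------
---------
k=22  ---------
------**-
---*-*-v-
---*--*--
----**---
---------
---------
k=23  ---------
------**-
---*-*<*-
---*--*--
----**---
---------
---------
k=24  ---------
------^*-
---*-***-
---*--*--
----**---
---------
---------
k=25  ---------
-----<-*-
---*-***-
---*--*--
----**---
---------
---------
k=26  -----^---
-----*-*-
---*-***-
---*--*--
----**---
---------
---------
k=27  -----*>--
-----*-*-
---*-***-
---*--*--
----**---
---------
---------
k=28  -----**--
-----*v*-
---*-***-
---*--*--
----**---
---------
---------
k=29  -----**--
-----<**-
---*-***-
---*--*--
----**---
---------
---------
k=30  -----**--
------**-
---*-v**-
---*--*--
----**---
---------
---------
k=31  -----**--
------**-
---*-->*-
---*--*--
----**---
---------
---------
k=32  -----**--
------^*-
---*---*-
---*--*--
----**---
---------
---------
k=33  -----**--
-----<-*-
---*---*-
---*--*--
----**---
---------
---------
k=34  -----^*--
-----*-*-
---*---*-
---*--*--
----**---
---------
---------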